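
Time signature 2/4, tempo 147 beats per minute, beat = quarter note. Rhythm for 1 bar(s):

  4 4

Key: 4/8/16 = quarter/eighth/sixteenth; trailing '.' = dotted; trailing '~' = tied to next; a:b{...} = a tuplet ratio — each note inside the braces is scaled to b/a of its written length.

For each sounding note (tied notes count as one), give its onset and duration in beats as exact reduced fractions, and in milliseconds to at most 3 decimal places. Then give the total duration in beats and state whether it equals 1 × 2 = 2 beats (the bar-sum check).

1) 0.0ms=0b +408.163ms=1b
2) 408.163ms=1b +408.163ms=1b
Σ=2b of 2 (147bpm 2/4) — PASS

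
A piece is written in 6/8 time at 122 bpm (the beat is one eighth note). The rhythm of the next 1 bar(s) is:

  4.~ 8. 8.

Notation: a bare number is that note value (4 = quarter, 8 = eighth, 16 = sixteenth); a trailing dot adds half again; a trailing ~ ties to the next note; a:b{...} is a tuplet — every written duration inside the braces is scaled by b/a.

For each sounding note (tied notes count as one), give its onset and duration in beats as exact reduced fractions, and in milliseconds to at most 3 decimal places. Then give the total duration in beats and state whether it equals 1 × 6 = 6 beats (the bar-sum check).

1) 0.0ms=0b +2213.115ms=9/2b
2) 2213.115ms=9/2b +737.705ms=3/2b
Σ=6b of 6 (122bpm 6/8) — PASS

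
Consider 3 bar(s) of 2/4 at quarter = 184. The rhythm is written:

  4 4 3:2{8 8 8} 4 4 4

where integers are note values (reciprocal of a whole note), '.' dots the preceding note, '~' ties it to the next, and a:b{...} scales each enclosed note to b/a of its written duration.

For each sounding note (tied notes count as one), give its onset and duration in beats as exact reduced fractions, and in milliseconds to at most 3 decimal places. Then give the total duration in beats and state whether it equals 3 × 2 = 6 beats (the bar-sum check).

1) 0.0ms=0b +326.087ms=1b
2) 326.087ms=1b +326.087ms=1b
3) 652.174ms=2b +108.696ms=1/3b
4) 760.87ms=7/3b +108.696ms=1/3b
5) 869.565ms=8/3b +108.696ms=1/3b
6) 978.261ms=3b +326.087ms=1b
7) 1304.348ms=4b +326.087ms=1b
8) 1630.435ms=5b +326.087ms=1b
Σ=6b of 6 (184bpm 2/4) — PASS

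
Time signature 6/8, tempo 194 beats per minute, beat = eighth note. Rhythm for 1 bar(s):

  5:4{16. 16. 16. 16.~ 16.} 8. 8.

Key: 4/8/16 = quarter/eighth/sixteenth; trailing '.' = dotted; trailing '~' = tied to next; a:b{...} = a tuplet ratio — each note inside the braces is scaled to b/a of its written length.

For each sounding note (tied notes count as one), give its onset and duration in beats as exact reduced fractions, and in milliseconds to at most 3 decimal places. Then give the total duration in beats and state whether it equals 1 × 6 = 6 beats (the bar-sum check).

1) 0.0ms=0b +185.567ms=3/5b
2) 185.567ms=3/5b +185.567ms=3/5b
3) 371.134ms=6/5b +185.567ms=3/5b
4) 556.701ms=9/5b +371.134ms=6/5b
5) 927.835ms=3b +463.918ms=3/2b
6) 1391.753ms=9/2b +463.918ms=3/2b
Σ=6b of 6 (194bpm 6/8) — PASS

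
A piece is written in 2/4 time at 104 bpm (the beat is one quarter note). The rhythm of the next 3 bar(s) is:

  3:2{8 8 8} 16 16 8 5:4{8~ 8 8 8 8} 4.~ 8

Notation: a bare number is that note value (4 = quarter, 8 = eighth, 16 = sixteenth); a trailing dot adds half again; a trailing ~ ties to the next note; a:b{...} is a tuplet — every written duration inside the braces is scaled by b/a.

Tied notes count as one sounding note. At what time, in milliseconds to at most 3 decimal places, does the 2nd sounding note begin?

note 2 onset = 1/3b = 192.308ms

1. 0.0ms @ 0 + 192.308ms (1/3)
2. 192.308ms @ 1/3 + 192.308ms (1/3)
3. 384.615ms @ 2/3 + 192.308ms (1/3)
4. 576.923ms @ 1 + 144.231ms (1/4)
5. 721.154ms @ 5/4 + 144.231ms (1/4)
6. 865.385ms @ 3/2 + 288.462ms (1/2)
7. 1153.846ms @ 2 + 461.538ms (4/5)
8. 1615.385ms @ 14/5 + 230.769ms (2/5)
9. 1846.154ms @ 16/5 + 230.769ms (2/5)
10. 2076.923ms @ 18/5 + 230.769ms (2/5)
11. 2307.692ms @ 4 + 1153.846ms (2)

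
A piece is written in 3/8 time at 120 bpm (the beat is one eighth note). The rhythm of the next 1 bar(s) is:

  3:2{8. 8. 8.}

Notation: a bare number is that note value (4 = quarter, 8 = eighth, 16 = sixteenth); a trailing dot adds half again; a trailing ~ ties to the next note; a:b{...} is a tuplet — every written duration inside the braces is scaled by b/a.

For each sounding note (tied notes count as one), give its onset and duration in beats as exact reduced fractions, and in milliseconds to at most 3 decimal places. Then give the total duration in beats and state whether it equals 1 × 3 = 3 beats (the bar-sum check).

1) 0.0ms=0b +500.0ms=1b
2) 500.0ms=1b +500.0ms=1b
3) 1000.0ms=2b +500.0ms=1b
Σ=3b of 3 (120bpm 3/8) — PASS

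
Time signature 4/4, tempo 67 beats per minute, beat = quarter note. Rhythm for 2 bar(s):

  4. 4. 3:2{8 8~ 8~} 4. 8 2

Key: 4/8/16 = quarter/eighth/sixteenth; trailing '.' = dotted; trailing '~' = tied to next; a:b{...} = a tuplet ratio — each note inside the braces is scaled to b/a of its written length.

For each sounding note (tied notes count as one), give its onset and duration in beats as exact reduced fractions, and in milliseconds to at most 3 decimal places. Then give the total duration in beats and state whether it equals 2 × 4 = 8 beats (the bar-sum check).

1) 0.0ms=0b +1343.284ms=3/2b
2) 1343.284ms=3/2b +1343.284ms=3/2b
3) 2686.567ms=3b +298.507ms=1/3b
4) 2985.075ms=10/3b +1940.299ms=13/6b
5) 4925.373ms=11/2b +447.761ms=1/2b
6) 5373.134ms=6b +1791.045ms=2b
Σ=8b of 8 (67bpm 4/4) — PASS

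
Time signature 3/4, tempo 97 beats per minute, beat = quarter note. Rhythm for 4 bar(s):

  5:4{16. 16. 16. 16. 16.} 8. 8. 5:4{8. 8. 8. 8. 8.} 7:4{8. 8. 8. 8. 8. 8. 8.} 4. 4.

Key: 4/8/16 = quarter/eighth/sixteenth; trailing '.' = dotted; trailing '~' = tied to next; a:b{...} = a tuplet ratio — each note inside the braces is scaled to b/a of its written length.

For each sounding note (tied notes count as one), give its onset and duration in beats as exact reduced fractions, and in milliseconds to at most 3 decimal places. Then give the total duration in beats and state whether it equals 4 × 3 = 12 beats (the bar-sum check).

1) 0.0ms=0b +185.567ms=3/10b
2) 185.567ms=3/10b +185.567ms=3/10b
3) 371.134ms=3/5b +185.567ms=3/10b
4) 556.701ms=9/10b +185.567ms=3/10b
5) 742.268ms=6/5b +185.567ms=3/10b
6) 927.835ms=3/2b +463.918ms=3/4b
7) 1391.753ms=9/4b +463.918ms=3/4b
8) 1855.67ms=3b +371.134ms=3/5b
9) 2226.804ms=18/5b +371.134ms=3/5b
10) 2597.938ms=21/5b +371.134ms=3/5b
11) 2969.072ms=24/5b +371.134ms=3/5b
12) 3340.206ms=27/5b +371.134ms=3/5b
13) 3711.34ms=6b +265.096ms=3/7b
14) 3976.436ms=45/7b +265.096ms=3/7b
15) 4241.532ms=48/7b +265.096ms=3/7b
16) 4506.627ms=51/7b +265.096ms=3/7b
17) 4771.723ms=54/7b +265.096ms=3/7b
18) 5036.819ms=57/7b +265.096ms=3/7b
19) 5301.915ms=60/7b +265.096ms=3/7b
20) 5567.01ms=9b +927.835ms=3/2b
21) 6494.845ms=21/2b +927.835ms=3/2b
Σ=12b of 12 (97bpm 3/4) — PASS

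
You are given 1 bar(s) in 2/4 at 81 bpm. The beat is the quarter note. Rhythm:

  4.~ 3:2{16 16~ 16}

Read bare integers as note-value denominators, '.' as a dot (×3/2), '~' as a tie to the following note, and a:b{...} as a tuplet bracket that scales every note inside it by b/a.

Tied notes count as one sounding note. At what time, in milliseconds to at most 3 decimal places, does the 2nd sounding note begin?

1. 0.0ms @ 0 + 1234.568ms (5/3)
2. 1234.568ms @ 5/3 + 246.914ms (1/3)

note 2 onset = 5/3b = 1234.568ms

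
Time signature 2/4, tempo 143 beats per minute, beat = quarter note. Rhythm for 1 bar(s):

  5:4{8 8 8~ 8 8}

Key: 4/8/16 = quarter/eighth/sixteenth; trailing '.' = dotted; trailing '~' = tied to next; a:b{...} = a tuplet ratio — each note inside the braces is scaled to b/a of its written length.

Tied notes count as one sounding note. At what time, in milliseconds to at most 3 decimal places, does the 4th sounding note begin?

note 4 onset = 8/5b = 671.329ms

1. 0.0ms @ 0 + 167.832ms (2/5)
2. 167.832ms @ 2/5 + 167.832ms (2/5)
3. 335.664ms @ 4/5 + 335.664ms (4/5)
4. 671.329ms @ 8/5 + 167.832ms (2/5)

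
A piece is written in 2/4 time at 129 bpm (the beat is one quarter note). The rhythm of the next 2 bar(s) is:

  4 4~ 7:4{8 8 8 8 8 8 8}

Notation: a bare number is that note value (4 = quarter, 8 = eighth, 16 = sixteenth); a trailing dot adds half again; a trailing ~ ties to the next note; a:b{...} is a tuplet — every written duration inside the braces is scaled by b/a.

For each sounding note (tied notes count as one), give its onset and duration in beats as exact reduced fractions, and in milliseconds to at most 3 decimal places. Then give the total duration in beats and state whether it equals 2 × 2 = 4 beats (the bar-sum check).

1) 0.0ms=0b +465.116ms=1b
2) 465.116ms=1b +598.007ms=9/7b
3) 1063.123ms=16/7b +132.89ms=2/7b
4) 1196.013ms=18/7b +132.89ms=2/7b
5) 1328.904ms=20/7b +132.89ms=2/7b
6) 1461.794ms=22/7b +132.89ms=2/7b
7) 1594.684ms=24/7b +132.89ms=2/7b
8) 1727.575ms=26/7b +132.89ms=2/7b
Σ=4b of 4 (129bpm 2/4) — PASS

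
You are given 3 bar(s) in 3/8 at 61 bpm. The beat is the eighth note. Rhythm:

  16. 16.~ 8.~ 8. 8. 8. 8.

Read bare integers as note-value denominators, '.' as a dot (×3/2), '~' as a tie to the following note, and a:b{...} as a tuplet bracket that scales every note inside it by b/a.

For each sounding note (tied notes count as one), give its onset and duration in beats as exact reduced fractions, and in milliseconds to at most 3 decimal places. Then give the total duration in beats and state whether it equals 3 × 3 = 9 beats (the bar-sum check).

1) 0.0ms=0b +737.705ms=3/4b
2) 737.705ms=3/4b +3688.525ms=15/4b
3) 4426.23ms=9/2b +1475.41ms=3/2b
4) 5901.639ms=6b +1475.41ms=3/2b
5) 7377.049ms=15/2b +1475.41ms=3/2b
Σ=9b of 9 (61bpm 3/8) — PASS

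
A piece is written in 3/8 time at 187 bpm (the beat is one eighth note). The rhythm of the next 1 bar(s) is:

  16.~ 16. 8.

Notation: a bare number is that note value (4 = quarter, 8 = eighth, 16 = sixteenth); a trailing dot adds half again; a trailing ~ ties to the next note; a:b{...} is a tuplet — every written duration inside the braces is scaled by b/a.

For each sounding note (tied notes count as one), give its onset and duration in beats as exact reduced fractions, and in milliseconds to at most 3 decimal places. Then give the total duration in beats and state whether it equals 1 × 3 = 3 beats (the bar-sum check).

1) 0.0ms=0b +481.283ms=3/2b
2) 481.283ms=3/2b +481.283ms=3/2b
Σ=3b of 3 (187bpm 3/8) — PASS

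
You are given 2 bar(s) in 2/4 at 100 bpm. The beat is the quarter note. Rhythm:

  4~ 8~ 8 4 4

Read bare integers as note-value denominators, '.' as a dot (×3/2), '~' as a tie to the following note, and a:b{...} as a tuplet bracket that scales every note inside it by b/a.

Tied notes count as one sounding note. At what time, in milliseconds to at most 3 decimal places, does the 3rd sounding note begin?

1. 0.0ms @ 0 + 1200.0ms (2)
2. 1200.0ms @ 2 + 600.0ms (1)
3. 1800.0ms @ 3 + 600.0ms (1)

note 3 onset = 3b = 1800.0ms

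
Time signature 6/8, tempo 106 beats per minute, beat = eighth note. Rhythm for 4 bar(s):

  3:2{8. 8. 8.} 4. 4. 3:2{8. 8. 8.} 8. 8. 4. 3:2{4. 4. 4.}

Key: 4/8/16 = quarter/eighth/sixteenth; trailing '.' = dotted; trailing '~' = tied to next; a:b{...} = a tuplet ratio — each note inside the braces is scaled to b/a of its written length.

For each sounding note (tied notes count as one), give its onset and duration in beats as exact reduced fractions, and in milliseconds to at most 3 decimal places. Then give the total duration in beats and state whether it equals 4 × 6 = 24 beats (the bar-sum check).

1) 0.0ms=0b +566.038ms=1b
2) 566.038ms=1b +566.038ms=1b
3) 1132.075ms=2b +566.038ms=1b
4) 1698.113ms=3b +1698.113ms=3b
5) 3396.226ms=6b +1698.113ms=3b
6) 5094.34ms=9b +566.038ms=1b
7) 5660.377ms=10b +566.038ms=1b
8) 6226.415ms=11b +566.038ms=1b
9) 6792.453ms=12b +849.057ms=3/2b
10) 7641.509ms=27/2b +849.057ms=3/2b
11) 8490.566ms=15b +1698.113ms=3b
12) 10188.679ms=18b +1132.075ms=2b
13) 11320.755ms=20b +1132.075ms=2b
14) 12452.83ms=22b +1132.075ms=2b
Σ=24b of 24 (106bpm 6/8) — PASS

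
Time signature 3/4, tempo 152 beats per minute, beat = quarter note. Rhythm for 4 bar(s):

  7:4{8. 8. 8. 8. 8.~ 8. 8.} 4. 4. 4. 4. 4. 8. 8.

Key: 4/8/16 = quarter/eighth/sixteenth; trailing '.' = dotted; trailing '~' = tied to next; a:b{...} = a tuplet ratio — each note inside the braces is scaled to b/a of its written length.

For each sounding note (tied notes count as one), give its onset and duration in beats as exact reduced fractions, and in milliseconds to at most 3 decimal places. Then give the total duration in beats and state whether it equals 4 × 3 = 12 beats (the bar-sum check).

1) 0.0ms=0b +169.173ms=3/7b
2) 169.173ms=3/7b +169.173ms=3/7b
3) 338.346ms=6/7b +169.173ms=3/7b
4) 507.519ms=9/7b +169.173ms=3/7b
5) 676.692ms=12/7b +338.346ms=6/7b
6) 1015.038ms=18/7b +169.173ms=3/7b
7) 1184.211ms=3b +592.105ms=3/2b
8) 1776.316ms=9/2b +592.105ms=3/2b
9) 2368.421ms=6b +592.105ms=3/2b
10) 2960.526ms=15/2b +592.105ms=3/2b
11) 3552.632ms=9b +592.105ms=3/2b
12) 4144.737ms=21/2b +296.053ms=3/4b
13) 4440.789ms=45/4b +296.053ms=3/4b
Σ=12b of 12 (152bpm 3/4) — PASS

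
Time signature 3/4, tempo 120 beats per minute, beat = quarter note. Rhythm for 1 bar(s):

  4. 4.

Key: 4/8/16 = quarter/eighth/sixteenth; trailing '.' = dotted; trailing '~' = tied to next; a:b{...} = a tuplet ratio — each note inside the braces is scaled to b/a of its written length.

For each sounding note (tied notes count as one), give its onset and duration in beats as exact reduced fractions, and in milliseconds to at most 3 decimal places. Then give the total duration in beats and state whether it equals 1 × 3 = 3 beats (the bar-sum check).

1) 0.0ms=0b +750.0ms=3/2b
2) 750.0ms=3/2b +750.0ms=3/2b
Σ=3b of 3 (120bpm 3/4) — PASS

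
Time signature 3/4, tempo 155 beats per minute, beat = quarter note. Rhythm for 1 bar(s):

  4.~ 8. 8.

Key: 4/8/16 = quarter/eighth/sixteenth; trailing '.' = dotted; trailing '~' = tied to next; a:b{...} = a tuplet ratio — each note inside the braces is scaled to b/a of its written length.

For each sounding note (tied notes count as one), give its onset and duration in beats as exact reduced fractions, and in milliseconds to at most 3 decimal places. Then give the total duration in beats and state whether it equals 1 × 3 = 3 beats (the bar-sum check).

1) 0.0ms=0b +870.968ms=9/4b
2) 870.968ms=9/4b +290.323ms=3/4b
Σ=3b of 3 (155bpm 3/4) — PASS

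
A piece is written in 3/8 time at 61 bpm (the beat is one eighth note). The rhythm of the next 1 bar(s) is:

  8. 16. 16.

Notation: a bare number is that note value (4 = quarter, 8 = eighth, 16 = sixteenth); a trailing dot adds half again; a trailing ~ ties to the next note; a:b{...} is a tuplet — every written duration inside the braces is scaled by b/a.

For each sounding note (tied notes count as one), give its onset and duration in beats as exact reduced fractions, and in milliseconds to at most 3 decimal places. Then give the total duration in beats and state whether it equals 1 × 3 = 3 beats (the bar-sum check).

1) 0.0ms=0b +1475.41ms=3/2b
2) 1475.41ms=3/2b +737.705ms=3/4b
3) 2213.115ms=9/4b +737.705ms=3/4b
Σ=3b of 3 (61bpm 3/8) — PASS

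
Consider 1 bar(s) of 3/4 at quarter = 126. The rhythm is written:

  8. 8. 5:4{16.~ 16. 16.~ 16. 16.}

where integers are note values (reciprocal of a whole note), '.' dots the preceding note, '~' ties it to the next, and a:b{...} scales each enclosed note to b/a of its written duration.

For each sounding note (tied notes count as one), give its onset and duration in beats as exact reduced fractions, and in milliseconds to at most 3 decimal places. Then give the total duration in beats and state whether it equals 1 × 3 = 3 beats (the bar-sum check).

1) 0.0ms=0b +357.143ms=3/4b
2) 357.143ms=3/4b +357.143ms=3/4b
3) 714.286ms=3/2b +285.714ms=3/5b
4) 1000.0ms=21/10b +285.714ms=3/5b
5) 1285.714ms=27/10b +142.857ms=3/10b
Σ=3b of 3 (126bpm 3/4) — PASS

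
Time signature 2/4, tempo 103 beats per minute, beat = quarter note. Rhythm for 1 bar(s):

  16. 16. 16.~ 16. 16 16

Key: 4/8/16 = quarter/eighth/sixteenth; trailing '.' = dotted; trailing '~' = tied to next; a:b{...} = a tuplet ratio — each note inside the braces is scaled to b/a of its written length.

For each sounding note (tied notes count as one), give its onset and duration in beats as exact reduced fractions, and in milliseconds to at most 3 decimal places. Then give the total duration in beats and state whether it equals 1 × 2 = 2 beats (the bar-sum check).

1) 0.0ms=0b +218.447ms=3/8b
2) 218.447ms=3/8b +218.447ms=3/8b
3) 436.893ms=3/4b +436.893ms=3/4b
4) 873.786ms=3/2b +145.631ms=1/4b
5) 1019.417ms=7/4b +145.631ms=1/4b
Σ=2b of 2 (103bpm 2/4) — PASS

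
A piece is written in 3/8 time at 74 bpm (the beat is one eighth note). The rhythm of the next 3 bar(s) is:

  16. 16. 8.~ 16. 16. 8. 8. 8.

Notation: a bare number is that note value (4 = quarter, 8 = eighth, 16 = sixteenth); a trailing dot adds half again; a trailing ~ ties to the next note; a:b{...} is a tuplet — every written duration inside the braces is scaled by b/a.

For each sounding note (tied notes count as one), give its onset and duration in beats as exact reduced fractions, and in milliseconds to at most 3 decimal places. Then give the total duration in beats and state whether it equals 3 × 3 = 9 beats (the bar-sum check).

1) 0.0ms=0b +608.108ms=3/4b
2) 608.108ms=3/4b +608.108ms=3/4b
3) 1216.216ms=3/2b +1824.324ms=9/4b
4) 3040.541ms=15/4b +608.108ms=3/4b
5) 3648.649ms=9/2b +1216.216ms=3/2b
6) 4864.865ms=6b +1216.216ms=3/2b
7) 6081.081ms=15/2b +1216.216ms=3/2b
Σ=9b of 9 (74bpm 3/8) — PASS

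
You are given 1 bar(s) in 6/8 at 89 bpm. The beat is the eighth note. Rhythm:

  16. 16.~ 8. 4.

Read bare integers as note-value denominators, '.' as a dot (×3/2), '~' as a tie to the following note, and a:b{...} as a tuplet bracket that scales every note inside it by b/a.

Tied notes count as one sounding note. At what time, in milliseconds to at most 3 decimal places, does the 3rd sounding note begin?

1. 0.0ms @ 0 + 505.618ms (3/4)
2. 505.618ms @ 3/4 + 1516.854ms (9/4)
3. 2022.472ms @ 3 + 2022.472ms (3)

note 3 onset = 3b = 2022.472ms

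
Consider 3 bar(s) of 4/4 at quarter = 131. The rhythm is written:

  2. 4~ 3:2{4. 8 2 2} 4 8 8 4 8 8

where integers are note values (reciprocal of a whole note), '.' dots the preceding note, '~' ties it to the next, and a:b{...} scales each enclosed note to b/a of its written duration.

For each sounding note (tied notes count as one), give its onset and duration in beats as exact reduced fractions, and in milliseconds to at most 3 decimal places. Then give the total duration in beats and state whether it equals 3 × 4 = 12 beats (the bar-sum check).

1) 0.0ms=0b +1374.046ms=3b
2) 1374.046ms=3b +916.031ms=2b
3) 2290.076ms=5b +152.672ms=1/3b
4) 2442.748ms=16/3b +610.687ms=4/3b
5) 3053.435ms=20/3b +610.687ms=4/3b
6) 3664.122ms=8b +458.015ms=1b
7) 4122.137ms=9b +229.008ms=1/2b
8) 4351.145ms=19/2b +229.008ms=1/2b
9) 4580.153ms=10b +458.015ms=1b
10) 5038.168ms=11b +229.008ms=1/2b
11) 5267.176ms=23/2b +229.008ms=1/2b
Σ=12b of 12 (131bpm 4/4) — PASS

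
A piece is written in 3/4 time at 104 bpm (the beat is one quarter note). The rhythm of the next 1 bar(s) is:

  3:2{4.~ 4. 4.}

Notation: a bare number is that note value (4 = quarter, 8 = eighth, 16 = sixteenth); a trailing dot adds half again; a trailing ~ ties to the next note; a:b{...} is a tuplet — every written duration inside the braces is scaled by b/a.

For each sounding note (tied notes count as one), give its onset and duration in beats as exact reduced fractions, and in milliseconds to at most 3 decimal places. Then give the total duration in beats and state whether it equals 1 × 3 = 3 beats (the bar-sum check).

1) 0.0ms=0b +1153.846ms=2b
2) 1153.846ms=2b +576.923ms=1b
Σ=3b of 3 (104bpm 3/4) — PASS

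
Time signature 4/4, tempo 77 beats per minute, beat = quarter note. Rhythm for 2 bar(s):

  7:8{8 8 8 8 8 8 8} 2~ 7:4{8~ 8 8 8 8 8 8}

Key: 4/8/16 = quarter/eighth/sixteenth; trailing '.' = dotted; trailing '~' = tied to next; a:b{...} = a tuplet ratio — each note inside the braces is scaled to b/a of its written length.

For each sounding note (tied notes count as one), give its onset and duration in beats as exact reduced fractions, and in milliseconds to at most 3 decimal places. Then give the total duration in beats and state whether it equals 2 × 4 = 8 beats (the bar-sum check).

1) 0.0ms=0b +445.269ms=4/7b
2) 445.269ms=4/7b +445.269ms=4/7b
3) 890.538ms=8/7b +445.269ms=4/7b
4) 1335.807ms=12/7b +445.269ms=4/7b
5) 1781.076ms=16/7b +445.269ms=4/7b
6) 2226.345ms=20/7b +445.269ms=4/7b
7) 2671.614ms=24/7b +445.269ms=4/7b
8) 3116.883ms=4b +2003.711ms=18/7b
9) 5120.594ms=46/7b +222.635ms=2/7b
10) 5343.228ms=48/7b +222.635ms=2/7b
11) 5565.863ms=50/7b +222.635ms=2/7b
12) 5788.497ms=52/7b +222.635ms=2/7b
13) 6011.132ms=54/7b +222.635ms=2/7b
Σ=8b of 8 (77bpm 4/4) — PASS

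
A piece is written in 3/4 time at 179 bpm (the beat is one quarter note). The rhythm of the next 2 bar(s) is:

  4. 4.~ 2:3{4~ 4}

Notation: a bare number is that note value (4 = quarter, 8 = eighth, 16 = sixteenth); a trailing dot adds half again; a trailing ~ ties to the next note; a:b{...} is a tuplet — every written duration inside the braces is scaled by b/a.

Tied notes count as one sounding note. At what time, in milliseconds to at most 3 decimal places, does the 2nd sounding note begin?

1. 0.0ms @ 0 + 502.793ms (3/2)
2. 502.793ms @ 3/2 + 1508.38ms (9/2)

note 2 onset = 3/2b = 502.793ms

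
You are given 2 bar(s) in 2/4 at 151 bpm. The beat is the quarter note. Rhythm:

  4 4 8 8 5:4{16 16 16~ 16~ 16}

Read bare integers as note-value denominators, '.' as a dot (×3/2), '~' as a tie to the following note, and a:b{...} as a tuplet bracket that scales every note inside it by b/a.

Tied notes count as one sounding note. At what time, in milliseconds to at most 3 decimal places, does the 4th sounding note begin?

1. 0.0ms @ 0 + 397.351ms (1)
2. 397.351ms @ 1 + 397.351ms (1)
3. 794.702ms @ 2 + 198.675ms (1/2)
4. 993.377ms @ 5/2 + 198.675ms (1/2)
5. 1192.053ms @ 3 + 79.47ms (1/5)
6. 1271.523ms @ 16/5 + 79.47ms (1/5)
7. 1350.993ms @ 17/5 + 238.411ms (3/5)

note 4 onset = 5/2b = 993.377ms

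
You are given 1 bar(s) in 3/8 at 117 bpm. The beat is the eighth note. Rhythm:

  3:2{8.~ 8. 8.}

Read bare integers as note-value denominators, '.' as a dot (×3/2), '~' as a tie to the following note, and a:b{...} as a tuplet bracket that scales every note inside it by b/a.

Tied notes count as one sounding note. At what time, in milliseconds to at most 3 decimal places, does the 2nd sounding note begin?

1. 0.0ms @ 0 + 1025.641ms (2)
2. 1025.641ms @ 2 + 512.821ms (1)

note 2 onset = 2b = 1025.641ms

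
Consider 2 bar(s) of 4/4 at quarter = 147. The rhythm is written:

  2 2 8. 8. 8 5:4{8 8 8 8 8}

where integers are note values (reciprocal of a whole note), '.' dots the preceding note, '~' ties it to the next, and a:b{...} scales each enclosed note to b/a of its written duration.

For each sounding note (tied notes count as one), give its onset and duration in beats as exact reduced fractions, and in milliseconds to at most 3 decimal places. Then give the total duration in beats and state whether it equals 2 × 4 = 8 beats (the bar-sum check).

1) 0.0ms=0b +816.327ms=2b
2) 816.327ms=2b +816.327ms=2b
3) 1632.653ms=4b +306.122ms=3/4b
4) 1938.776ms=19/4b +306.122ms=3/4b
5) 2244.898ms=11/2b +204.082ms=1/2b
6) 2448.98ms=6b +163.265ms=2/5b
7) 2612.245ms=32/5b +163.265ms=2/5b
8) 2775.51ms=34/5b +163.265ms=2/5b
9) 2938.776ms=36/5b +163.265ms=2/5b
10) 3102.041ms=38/5b +163.265ms=2/5b
Σ=8b of 8 (147bpm 4/4) — PASS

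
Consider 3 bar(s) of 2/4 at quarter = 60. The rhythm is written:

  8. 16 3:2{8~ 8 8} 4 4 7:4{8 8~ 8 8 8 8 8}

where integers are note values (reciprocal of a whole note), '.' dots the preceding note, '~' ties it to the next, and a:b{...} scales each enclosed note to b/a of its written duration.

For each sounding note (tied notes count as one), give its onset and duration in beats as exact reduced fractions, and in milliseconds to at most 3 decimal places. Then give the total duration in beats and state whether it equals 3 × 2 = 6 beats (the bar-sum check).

1) 0.0ms=0b +750.0ms=3/4b
2) 750.0ms=3/4b +250.0ms=1/4b
3) 1000.0ms=1b +666.667ms=2/3b
4) 1666.667ms=5/3b +333.333ms=1/3b
5) 2000.0ms=2b +1000.0ms=1b
6) 3000.0ms=3b +1000.0ms=1b
7) 4000.0ms=4b +285.714ms=2/7b
8) 4285.714ms=30/7b +571.429ms=4/7b
9) 4857.143ms=34/7b +285.714ms=2/7b
10) 5142.857ms=36/7b +285.714ms=2/7b
11) 5428.571ms=38/7b +285.714ms=2/7b
12) 5714.286ms=40/7b +285.714ms=2/7b
Σ=6b of 6 (60bpm 2/4) — PASS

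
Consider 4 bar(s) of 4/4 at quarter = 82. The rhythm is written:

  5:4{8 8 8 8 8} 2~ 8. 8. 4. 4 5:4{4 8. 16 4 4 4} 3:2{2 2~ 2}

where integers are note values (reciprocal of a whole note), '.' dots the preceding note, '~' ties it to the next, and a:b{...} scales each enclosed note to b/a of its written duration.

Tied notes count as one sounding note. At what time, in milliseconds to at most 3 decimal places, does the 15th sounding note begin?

note 15 onset = 56/5b = 8195.122ms

1. 0.0ms @ 0 + 292.683ms (2/5)
2. 292.683ms @ 2/5 + 292.683ms (2/5)
3. 585.366ms @ 4/5 + 292.683ms (2/5)
4. 878.049ms @ 6/5 + 292.683ms (2/5)
5. 1170.732ms @ 8/5 + 292.683ms (2/5)
6. 1463.415ms @ 2 + 2012.195ms (11/4)
7. 3475.61ms @ 19/4 + 548.78ms (3/4)
8. 4024.39ms @ 11/2 + 1097.561ms (3/2)
9. 5121.951ms @ 7 + 731.707ms (1)
10. 5853.659ms @ 8 + 585.366ms (4/5)
11. 6439.024ms @ 44/5 + 439.024ms (3/5)
12. 6878.049ms @ 47/5 + 146.341ms (1/5)
13. 7024.39ms @ 48/5 + 585.366ms (4/5)
14. 7609.756ms @ 52/5 + 585.366ms (4/5)
15. 8195.122ms @ 56/5 + 585.366ms (4/5)
16. 8780.488ms @ 12 + 975.61ms (4/3)
17. 9756.098ms @ 40/3 + 1951.22ms (8/3)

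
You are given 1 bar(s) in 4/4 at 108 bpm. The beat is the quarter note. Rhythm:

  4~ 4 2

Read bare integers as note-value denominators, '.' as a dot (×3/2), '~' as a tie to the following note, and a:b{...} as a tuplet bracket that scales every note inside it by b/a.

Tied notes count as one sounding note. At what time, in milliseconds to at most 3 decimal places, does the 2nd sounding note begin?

note 2 onset = 2b = 1111.111ms

1. 0.0ms @ 0 + 1111.111ms (2)
2. 1111.111ms @ 2 + 1111.111ms (2)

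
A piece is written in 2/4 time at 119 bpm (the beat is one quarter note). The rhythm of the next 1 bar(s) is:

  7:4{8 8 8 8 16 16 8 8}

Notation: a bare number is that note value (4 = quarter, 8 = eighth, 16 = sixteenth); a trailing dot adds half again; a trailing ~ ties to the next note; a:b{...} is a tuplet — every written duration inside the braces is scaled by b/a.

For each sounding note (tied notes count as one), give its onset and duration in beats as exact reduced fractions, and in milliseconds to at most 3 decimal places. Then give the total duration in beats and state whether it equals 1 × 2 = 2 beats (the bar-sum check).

1) 0.0ms=0b +144.058ms=2/7b
2) 144.058ms=2/7b +144.058ms=2/7b
3) 288.115ms=4/7b +144.058ms=2/7b
4) 432.173ms=6/7b +144.058ms=2/7b
5) 576.23ms=8/7b +72.029ms=1/7b
6) 648.259ms=9/7b +72.029ms=1/7b
7) 720.288ms=10/7b +144.058ms=2/7b
8) 864.346ms=12/7b +144.058ms=2/7b
Σ=2b of 2 (119bpm 2/4) — PASS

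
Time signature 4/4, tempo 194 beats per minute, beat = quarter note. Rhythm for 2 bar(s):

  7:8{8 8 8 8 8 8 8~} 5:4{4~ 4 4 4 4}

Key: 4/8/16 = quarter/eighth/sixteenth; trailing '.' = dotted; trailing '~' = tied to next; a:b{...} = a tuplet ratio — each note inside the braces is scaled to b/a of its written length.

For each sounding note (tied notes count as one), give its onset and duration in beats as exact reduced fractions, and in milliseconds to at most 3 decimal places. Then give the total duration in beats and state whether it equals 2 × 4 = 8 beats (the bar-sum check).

1) 0.0ms=0b +176.73ms=4/7b
2) 176.73ms=4/7b +176.73ms=4/7b
3) 353.461ms=8/7b +176.73ms=4/7b
4) 530.191ms=12/7b +176.73ms=4/7b
5) 706.922ms=16/7b +176.73ms=4/7b
6) 883.652ms=20/7b +176.73ms=4/7b
7) 1060.383ms=24/7b +671.576ms=76/35b
8) 1731.959ms=28/5b +247.423ms=4/5b
9) 1979.381ms=32/5b +247.423ms=4/5b
10) 2226.804ms=36/5b +247.423ms=4/5b
Σ=8b of 8 (194bpm 4/4) — PASS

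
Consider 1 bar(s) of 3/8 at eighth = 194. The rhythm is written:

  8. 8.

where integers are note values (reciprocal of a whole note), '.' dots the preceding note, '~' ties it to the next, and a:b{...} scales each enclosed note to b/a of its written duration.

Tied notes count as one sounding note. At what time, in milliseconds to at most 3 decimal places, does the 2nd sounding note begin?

1. 0.0ms @ 0 + 463.918ms (3/2)
2. 463.918ms @ 3/2 + 463.918ms (3/2)

note 2 onset = 3/2b = 463.918ms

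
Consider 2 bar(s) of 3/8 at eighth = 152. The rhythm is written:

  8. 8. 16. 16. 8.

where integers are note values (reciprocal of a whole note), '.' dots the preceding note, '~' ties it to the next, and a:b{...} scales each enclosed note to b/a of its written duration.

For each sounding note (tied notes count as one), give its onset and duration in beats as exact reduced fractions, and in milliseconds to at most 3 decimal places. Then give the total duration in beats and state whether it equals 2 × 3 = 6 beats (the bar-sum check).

1) 0.0ms=0b +592.105ms=3/2b
2) 592.105ms=3/2b +592.105ms=3/2b
3) 1184.211ms=3b +296.053ms=3/4b
4) 1480.263ms=15/4b +296.053ms=3/4b
5) 1776.316ms=9/2b +592.105ms=3/2b
Σ=6b of 6 (152bpm 3/8) — PASS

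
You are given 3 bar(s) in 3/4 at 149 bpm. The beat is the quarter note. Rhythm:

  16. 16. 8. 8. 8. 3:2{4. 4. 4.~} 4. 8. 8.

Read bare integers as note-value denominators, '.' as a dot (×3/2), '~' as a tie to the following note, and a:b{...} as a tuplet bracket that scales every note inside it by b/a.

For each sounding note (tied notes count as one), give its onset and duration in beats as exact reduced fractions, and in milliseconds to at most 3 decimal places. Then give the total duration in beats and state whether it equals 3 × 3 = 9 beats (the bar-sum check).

1) 0.0ms=0b +151.007ms=3/8b
2) 151.007ms=3/8b +151.007ms=3/8b
3) 302.013ms=3/4b +302.013ms=3/4b
4) 604.027ms=3/2b +302.013ms=3/4b
5) 906.04ms=9/4b +302.013ms=3/4b
6) 1208.054ms=3b +402.685ms=1b
7) 1610.738ms=4b +402.685ms=1b
8) 2013.423ms=5b +1006.711ms=5/2b
9) 3020.134ms=15/2b +302.013ms=3/4b
10) 3322.148ms=33/4b +302.013ms=3/4b
Σ=9b of 9 (149bpm 3/4) — PASS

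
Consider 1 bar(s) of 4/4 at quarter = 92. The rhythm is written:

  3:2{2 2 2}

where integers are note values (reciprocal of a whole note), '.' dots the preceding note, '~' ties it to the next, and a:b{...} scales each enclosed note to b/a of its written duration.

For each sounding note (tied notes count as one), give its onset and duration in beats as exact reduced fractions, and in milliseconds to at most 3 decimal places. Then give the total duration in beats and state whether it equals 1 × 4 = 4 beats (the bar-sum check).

1) 0.0ms=0b +869.565ms=4/3b
2) 869.565ms=4/3b +869.565ms=4/3b
3) 1739.13ms=8/3b +869.565ms=4/3b
Σ=4b of 4 (92bpm 4/4) — PASS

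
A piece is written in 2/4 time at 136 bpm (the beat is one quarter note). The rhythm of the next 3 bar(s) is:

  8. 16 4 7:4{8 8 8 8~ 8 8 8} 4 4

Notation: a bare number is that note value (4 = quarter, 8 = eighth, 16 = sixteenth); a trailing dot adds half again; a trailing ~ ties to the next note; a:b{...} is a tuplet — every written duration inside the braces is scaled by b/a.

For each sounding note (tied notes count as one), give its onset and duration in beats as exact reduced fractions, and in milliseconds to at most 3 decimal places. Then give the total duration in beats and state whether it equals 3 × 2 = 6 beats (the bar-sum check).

1) 0.0ms=0b +330.882ms=3/4b
2) 330.882ms=3/4b +110.294ms=1/4b
3) 441.176ms=1b +441.176ms=1b
4) 882.353ms=2b +126.05ms=2/7b
5) 1008.403ms=16/7b +126.05ms=2/7b
6) 1134.454ms=18/7b +126.05ms=2/7b
7) 1260.504ms=20/7b +252.101ms=4/7b
8) 1512.605ms=24/7b +126.05ms=2/7b
9) 1638.655ms=26/7b +126.05ms=2/7b
10) 1764.706ms=4b +441.176ms=1b
11) 2205.882ms=5b +441.176ms=1b
Σ=6b of 6 (136bpm 2/4) — PASS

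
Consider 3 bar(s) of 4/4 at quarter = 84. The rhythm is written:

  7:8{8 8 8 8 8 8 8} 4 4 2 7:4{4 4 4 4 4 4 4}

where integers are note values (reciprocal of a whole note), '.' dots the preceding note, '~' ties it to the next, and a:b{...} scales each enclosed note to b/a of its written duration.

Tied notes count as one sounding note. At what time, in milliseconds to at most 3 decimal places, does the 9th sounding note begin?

note 9 onset = 5b = 3571.429ms

1. 0.0ms @ 0 + 408.163ms (4/7)
2. 408.163ms @ 4/7 + 408.163ms (4/7)
3. 816.327ms @ 8/7 + 408.163ms (4/7)
4. 1224.49ms @ 12/7 + 408.163ms (4/7)
5. 1632.653ms @ 16/7 + 408.163ms (4/7)
6. 2040.816ms @ 20/7 + 408.163ms (4/7)
7. 2448.98ms @ 24/7 + 408.163ms (4/7)
8. 2857.143ms @ 4 + 714.286ms (1)
9. 3571.429ms @ 5 + 714.286ms (1)
10. 4285.714ms @ 6 + 1428.571ms (2)
11. 5714.286ms @ 8 + 408.163ms (4/7)
12. 6122.449ms @ 60/7 + 408.163ms (4/7)
13. 6530.612ms @ 64/7 + 408.163ms (4/7)
14. 6938.776ms @ 68/7 + 408.163ms (4/7)
15. 7346.939ms @ 72/7 + 408.163ms (4/7)
16. 7755.102ms @ 76/7 + 408.163ms (4/7)
17. 8163.265ms @ 80/7 + 408.163ms (4/7)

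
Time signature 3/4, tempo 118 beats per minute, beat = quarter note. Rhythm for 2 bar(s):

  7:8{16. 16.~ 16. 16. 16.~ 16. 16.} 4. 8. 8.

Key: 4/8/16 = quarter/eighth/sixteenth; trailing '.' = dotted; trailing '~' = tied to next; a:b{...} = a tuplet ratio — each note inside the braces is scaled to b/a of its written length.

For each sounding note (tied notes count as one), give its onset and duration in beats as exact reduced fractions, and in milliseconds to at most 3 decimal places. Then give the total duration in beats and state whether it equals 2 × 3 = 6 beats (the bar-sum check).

1) 0.0ms=0b +217.918ms=3/7b
2) 217.918ms=3/7b +435.835ms=6/7b
3) 653.753ms=9/7b +217.918ms=3/7b
4) 871.671ms=12/7b +435.835ms=6/7b
5) 1307.506ms=18/7b +217.918ms=3/7b
6) 1525.424ms=3b +762.712ms=3/2b
7) 2288.136ms=9/2b +381.356ms=3/4b
8) 2669.492ms=21/4b +381.356ms=3/4b
Σ=6b of 6 (118bpm 3/4) — PASS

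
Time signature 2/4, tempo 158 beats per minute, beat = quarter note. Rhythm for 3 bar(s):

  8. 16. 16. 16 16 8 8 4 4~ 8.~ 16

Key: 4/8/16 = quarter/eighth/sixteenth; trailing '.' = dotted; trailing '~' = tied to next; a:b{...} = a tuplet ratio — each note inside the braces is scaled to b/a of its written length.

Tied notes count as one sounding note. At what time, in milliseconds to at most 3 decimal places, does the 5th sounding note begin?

note 5 onset = 7/4b = 664.557ms

1. 0.0ms @ 0 + 284.81ms (3/4)
2. 284.81ms @ 3/4 + 142.405ms (3/8)
3. 427.215ms @ 9/8 + 142.405ms (3/8)
4. 569.62ms @ 3/2 + 94.937ms (1/4)
5. 664.557ms @ 7/4 + 94.937ms (1/4)
6. 759.494ms @ 2 + 189.873ms (1/2)
7. 949.367ms @ 5/2 + 189.873ms (1/2)
8. 1139.241ms @ 3 + 379.747ms (1)
9. 1518.987ms @ 4 + 759.494ms (2)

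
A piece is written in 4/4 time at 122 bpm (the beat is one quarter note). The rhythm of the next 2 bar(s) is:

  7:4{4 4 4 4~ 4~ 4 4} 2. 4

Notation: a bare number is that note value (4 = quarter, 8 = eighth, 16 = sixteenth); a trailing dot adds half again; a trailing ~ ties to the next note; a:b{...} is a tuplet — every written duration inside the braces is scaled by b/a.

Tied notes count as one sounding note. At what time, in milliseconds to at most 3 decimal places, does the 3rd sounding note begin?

1. 0.0ms @ 0 + 281.03ms (4/7)
2. 281.03ms @ 4/7 + 281.03ms (4/7)
3. 562.061ms @ 8/7 + 281.03ms (4/7)
4. 843.091ms @ 12/7 + 843.091ms (12/7)
5. 1686.183ms @ 24/7 + 281.03ms (4/7)
6. 1967.213ms @ 4 + 1475.41ms (3)
7. 3442.623ms @ 7 + 491.803ms (1)

note 3 onset = 8/7b = 562.061ms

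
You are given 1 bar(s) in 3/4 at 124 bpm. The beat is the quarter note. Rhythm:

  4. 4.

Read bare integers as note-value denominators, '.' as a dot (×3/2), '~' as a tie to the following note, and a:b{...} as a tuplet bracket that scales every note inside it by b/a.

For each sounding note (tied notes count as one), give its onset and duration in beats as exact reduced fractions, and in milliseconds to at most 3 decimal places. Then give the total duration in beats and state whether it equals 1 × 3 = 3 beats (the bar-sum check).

1) 0.0ms=0b +725.806ms=3/2b
2) 725.806ms=3/2b +725.806ms=3/2b
Σ=3b of 3 (124bpm 3/4) — PASS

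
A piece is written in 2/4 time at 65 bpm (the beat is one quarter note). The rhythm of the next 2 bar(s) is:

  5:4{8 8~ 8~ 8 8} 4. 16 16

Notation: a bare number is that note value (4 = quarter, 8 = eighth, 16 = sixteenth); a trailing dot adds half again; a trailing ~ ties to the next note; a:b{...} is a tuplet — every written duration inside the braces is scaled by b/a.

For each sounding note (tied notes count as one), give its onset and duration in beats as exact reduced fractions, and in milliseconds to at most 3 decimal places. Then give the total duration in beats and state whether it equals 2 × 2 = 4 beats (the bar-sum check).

1) 0.0ms=0b +369.231ms=2/5b
2) 369.231ms=2/5b +1107.692ms=6/5b
3) 1476.923ms=8/5b +369.231ms=2/5b
4) 1846.154ms=2b +1384.615ms=3/2b
5) 3230.769ms=7/2b +230.769ms=1/4b
6) 3461.538ms=15/4b +230.769ms=1/4b
Σ=4b of 4 (65bpm 2/4) — PASS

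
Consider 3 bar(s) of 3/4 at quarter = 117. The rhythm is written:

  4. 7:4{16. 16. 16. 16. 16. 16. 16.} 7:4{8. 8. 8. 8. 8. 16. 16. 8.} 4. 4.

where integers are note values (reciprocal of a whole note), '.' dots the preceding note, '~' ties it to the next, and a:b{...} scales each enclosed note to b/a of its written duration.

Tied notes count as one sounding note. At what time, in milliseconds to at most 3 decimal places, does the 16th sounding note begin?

note 16 onset = 39/7b = 2857.143ms

1. 0.0ms @ 0 + 769.231ms (3/2)
2. 769.231ms @ 3/2 + 109.89ms (3/14)
3. 879.121ms @ 12/7 + 109.89ms (3/14)
4. 989.011ms @ 27/14 + 109.89ms (3/14)
5. 1098.901ms @ 15/7 + 109.89ms (3/14)
6. 1208.791ms @ 33/14 + 109.89ms (3/14)
7. 1318.681ms @ 18/7 + 109.89ms (3/14)
8. 1428.571ms @ 39/14 + 109.89ms (3/14)
9. 1538.462ms @ 3 + 219.78ms (3/7)
10. 1758.242ms @ 24/7 + 219.78ms (3/7)
11. 1978.022ms @ 27/7 + 219.78ms (3/7)
12. 2197.802ms @ 30/7 + 219.78ms (3/7)
13. 2417.582ms @ 33/7 + 219.78ms (3/7)
14. 2637.363ms @ 36/7 + 109.89ms (3/14)
15. 2747.253ms @ 75/14 + 109.89ms (3/14)
16. 2857.143ms @ 39/7 + 219.78ms (3/7)
17. 3076.923ms @ 6 + 769.231ms (3/2)
18. 3846.154ms @ 15/2 + 769.231ms (3/2)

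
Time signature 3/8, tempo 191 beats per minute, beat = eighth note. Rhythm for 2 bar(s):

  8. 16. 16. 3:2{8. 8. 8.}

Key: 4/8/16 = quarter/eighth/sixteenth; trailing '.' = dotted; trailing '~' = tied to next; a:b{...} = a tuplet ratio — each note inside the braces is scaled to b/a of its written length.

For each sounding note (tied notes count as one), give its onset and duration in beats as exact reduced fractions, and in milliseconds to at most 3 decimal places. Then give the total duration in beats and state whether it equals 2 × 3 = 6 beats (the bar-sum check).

1) 0.0ms=0b +471.204ms=3/2b
2) 471.204ms=3/2b +235.602ms=3/4b
3) 706.806ms=9/4b +235.602ms=3/4b
4) 942.408ms=3b +314.136ms=1b
5) 1256.545ms=4b +314.136ms=1b
6) 1570.681ms=5b +314.136ms=1b
Σ=6b of 6 (191bpm 3/8) — PASS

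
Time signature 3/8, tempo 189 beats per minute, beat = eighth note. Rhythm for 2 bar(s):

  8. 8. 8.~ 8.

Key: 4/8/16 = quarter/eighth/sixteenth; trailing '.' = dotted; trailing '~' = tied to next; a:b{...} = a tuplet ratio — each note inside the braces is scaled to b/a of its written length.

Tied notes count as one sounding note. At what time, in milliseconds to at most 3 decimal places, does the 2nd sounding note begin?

note 2 onset = 3/2b = 476.19ms

1. 0.0ms @ 0 + 476.19ms (3/2)
2. 476.19ms @ 3/2 + 476.19ms (3/2)
3. 952.381ms @ 3 + 952.381ms (3)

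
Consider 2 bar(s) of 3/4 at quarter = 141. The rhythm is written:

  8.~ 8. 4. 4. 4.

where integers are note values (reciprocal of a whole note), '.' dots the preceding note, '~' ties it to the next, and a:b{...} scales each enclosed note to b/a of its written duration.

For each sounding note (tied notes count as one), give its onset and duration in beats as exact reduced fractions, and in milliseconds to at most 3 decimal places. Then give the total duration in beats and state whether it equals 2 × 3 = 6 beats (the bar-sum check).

1) 0.0ms=0b +638.298ms=3/2b
2) 638.298ms=3/2b +638.298ms=3/2b
3) 1276.596ms=3b +638.298ms=3/2b
4) 1914.894ms=9/2b +638.298ms=3/2b
Σ=6b of 6 (141bpm 3/4) — PASS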